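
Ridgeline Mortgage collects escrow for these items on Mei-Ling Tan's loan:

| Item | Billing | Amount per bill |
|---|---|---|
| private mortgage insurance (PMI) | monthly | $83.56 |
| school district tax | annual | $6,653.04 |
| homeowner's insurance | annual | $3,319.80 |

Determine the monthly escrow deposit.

$914.63

Private mortgage insurance (PMI): $83.56 × 12 = $1,002.72 annually
School district tax: $6,653.04 annually
Homeowner's insurance: $3,319.80 annually
Annual escrow total = $1,002.72 + $6,653.04 + $3,319.80 = $10,975.56
Monthly = $10,975.56 / 12 = $914.63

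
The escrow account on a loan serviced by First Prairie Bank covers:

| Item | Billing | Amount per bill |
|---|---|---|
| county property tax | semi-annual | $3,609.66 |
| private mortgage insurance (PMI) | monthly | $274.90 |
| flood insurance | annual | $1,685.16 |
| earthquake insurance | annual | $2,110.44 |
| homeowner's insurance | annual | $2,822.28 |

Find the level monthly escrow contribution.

County property tax: $3,609.66 × 2 = $7,219.32 annually
Private mortgage insurance (PMI): $274.90 × 12 = $3,298.80 annually
Flood insurance: $1,685.16 annually
Earthquake insurance: $2,110.44 annually
Homeowner's insurance: $2,822.28 annually
Combined annual = $7,219.32 + $3,298.80 + $1,685.16 + $2,110.44 + $2,822.28 = $17,136.00
Monthly escrow = $17,136.00 ÷ 12 = $1,428.00

$1,428.00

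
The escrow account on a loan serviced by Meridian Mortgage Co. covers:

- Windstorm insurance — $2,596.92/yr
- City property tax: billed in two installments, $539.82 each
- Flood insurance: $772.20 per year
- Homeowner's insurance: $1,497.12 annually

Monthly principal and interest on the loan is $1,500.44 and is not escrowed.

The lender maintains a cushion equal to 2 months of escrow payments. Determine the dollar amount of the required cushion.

$990.98

Windstorm insurance = $2,596.92
City property tax = $539.82 × 2 = $1,079.64
Flood insurance = $772.20
Homeowner's insurance = $1,497.12
Total per year = $2,596.92 + $1,079.64 + $772.20 + $1,497.12 = $5,945.88
Base monthly escrow = $5,945.88 ÷ 12 = $495.49
Required cushion = 2 × $495.49 = $990.98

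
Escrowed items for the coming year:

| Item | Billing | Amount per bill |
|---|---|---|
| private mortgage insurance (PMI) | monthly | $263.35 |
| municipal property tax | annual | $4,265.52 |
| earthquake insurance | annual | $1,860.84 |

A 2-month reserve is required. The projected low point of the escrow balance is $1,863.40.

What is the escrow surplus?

Private mortgage insurance (PMI) — $263.35 × 12 = $3,160.20 annually
Municipal property tax — $4,265.52 annually
Earthquake insurance — $1,860.84 annually
Total annual escrow = $3,160.20 + $4,265.52 + $1,860.84 = $9,286.56
Monthly escrow = $9,286.56 / 12 = $773.88
Required cushion = 2 × $773.88 = $1,547.76
Excess over cushion: $1,863.40 − $1,547.76 = $315.64

$315.64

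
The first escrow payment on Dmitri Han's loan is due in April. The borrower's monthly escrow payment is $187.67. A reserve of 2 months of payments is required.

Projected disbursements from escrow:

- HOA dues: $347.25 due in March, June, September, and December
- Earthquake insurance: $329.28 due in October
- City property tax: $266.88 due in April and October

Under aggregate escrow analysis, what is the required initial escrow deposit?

$619.19

Cushion = 2 × $187.67 = $375.34
Trial balance (start $0, +$187.67 each month, − disbursements):
  Apr: +$187.67 − $266.88 → -$79.21
  May: +$187.67 → $108.46
  Jun: +$187.67 − $347.25 → -$51.12
  Jul: +$187.67 → $136.55
  Aug: +$187.67 → $324.22
  Sep: +$187.67 − $347.25 → $164.64
  Oct: +$187.67 − $596.16 → -$243.85
  Nov: +$187.67 → -$56.18
  Dec: +$187.67 − $347.25 → -$215.76
  Jan: +$187.67 → -$28.09
  Feb: +$187.67 → $159.58
  Mar: +$187.67 − $347.25 → $0.00
Lowest trial balance = -$243.85 (Oct)
Initial deposit = cushion − low point = $375.34 − (-$243.85) = $619.19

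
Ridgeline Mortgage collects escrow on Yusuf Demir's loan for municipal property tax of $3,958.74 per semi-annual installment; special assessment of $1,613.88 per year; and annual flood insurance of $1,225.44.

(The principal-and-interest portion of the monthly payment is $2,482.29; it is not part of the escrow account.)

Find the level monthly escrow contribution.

$896.40

Municipal property tax — $3,958.74 × 2 = $7,917.48/yr
Special assessment — $1,613.88/yr
Flood insurance — $1,225.44/yr
Total per year = $10,756.80
Base monthly escrow = $10,756.80 ÷ 12 = $896.40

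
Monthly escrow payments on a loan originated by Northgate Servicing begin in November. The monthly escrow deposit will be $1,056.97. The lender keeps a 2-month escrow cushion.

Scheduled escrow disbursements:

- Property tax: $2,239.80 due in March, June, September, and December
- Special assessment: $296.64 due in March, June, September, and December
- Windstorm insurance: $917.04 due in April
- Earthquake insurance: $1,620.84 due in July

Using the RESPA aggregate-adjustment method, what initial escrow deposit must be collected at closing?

Cushion = 2 × $1,056.97 = $2,113.94
Trial balance (start $0, +$1,056.97 each month, − disbursements):
  Nov: +$1,056.97 → $1,056.97
  Dec: +$1,056.97 − $2,536.44 → -$422.50
  Jan: +$1,056.97 → $634.47
  Feb: +$1,056.97 → $1,691.44
  Mar: +$1,056.97 − $2,536.44 → $211.97
  Apr: +$1,056.97 − $917.04 → $351.90
  May: +$1,056.97 → $1,408.87
  Jun: +$1,056.97 − $2,536.44 → -$70.60
  Jul: +$1,056.97 − $1,620.84 → -$634.47
  Aug: +$1,056.97 → $422.50
  Sep: +$1,056.97 − $2,536.44 → -$1,056.97
  Oct: +$1,056.97 → $0.00
Lowest trial balance = -$1,056.97 (Sep)
Initial deposit = cushion − low point = $2,113.94 − (-$1,056.97) = $3,170.91

$3,170.91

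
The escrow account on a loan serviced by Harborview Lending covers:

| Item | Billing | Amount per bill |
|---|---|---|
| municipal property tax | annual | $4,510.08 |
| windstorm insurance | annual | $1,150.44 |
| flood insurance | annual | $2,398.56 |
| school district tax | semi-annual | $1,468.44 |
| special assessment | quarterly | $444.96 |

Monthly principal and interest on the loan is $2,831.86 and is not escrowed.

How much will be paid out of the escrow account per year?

$12,775.80

Municipal property tax — $4,510.08 annually
Windstorm insurance — $1,150.44 annually
Flood insurance — $2,398.56 annually
School district tax — $1,468.44 × 2 = $2,936.88 annually
Special assessment — $444.96 × 4 = $1,779.84 annually
Total per year = $4,510.08 + $1,150.44 + $2,398.56 + $2,936.88 + $1,779.84 = $12,775.80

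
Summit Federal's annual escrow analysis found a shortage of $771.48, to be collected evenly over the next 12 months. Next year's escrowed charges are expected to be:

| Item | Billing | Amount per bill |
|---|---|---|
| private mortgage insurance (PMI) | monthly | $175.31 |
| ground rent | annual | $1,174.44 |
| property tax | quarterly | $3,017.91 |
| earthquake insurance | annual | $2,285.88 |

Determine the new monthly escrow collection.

Private mortgage insurance (PMI) — $175.31 × 12 = $2,103.72/yr
Ground rent — $1,174.44/yr
Property tax — $3,017.91 × 4 = $12,071.64/yr
Earthquake insurance — $2,285.88/yr
Total annual escrow = $17,635.68
Monthly = $17,635.68 / 12 = $1,469.64
Monthly shortage recovery: $771.48 ÷ 12 = $64.29
Adjusted monthly = $1,469.64 + $64.29 = $1,533.93

$1,533.93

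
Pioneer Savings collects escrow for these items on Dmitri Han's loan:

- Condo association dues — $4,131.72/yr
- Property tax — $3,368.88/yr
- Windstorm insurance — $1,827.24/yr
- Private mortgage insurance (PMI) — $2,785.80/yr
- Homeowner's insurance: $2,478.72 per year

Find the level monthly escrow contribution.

$1,216.03

Condo association dues — $4,131.72/yr
Property tax — $3,368.88/yr
Windstorm insurance — $1,827.24/yr
Private mortgage insurance (PMI) — $2,785.80/yr
Homeowner's insurance — $2,478.72/yr
Combined annual = $14,592.36
Per month = $14,592.36 ÷ 12 = $1,216.03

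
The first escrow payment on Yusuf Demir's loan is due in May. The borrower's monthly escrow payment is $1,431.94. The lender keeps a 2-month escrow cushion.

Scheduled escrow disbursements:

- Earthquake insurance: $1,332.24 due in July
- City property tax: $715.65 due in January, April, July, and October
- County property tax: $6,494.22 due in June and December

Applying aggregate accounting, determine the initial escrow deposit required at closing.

$7,160.34

Cushion = 2 × $1,431.94 = $2,863.88
Trial balance (start $0, +$1,431.94 each month, − disbursements):
  May: +$1,431.94 → $1,431.94
  Jun: +$1,431.94 − $6,494.22 → -$3,630.34
  Jul: +$1,431.94 − $2,047.89 → -$4,246.29
  Aug: +$1,431.94 → -$2,814.35
  Sep: +$1,431.94 → -$1,382.41
  Oct: +$1,431.94 − $715.65 → -$666.12
  Nov: +$1,431.94 → $765.82
  Dec: +$1,431.94 − $6,494.22 → -$4,296.46
  Jan: +$1,431.94 − $715.65 → -$3,580.17
  Feb: +$1,431.94 → -$2,148.23
  Mar: +$1,431.94 → -$716.29
  Apr: +$1,431.94 − $715.65 → $0.00
Lowest trial balance = -$4,296.46 (Dec)
Initial deposit = cushion − low point = $2,863.88 − (-$4,296.46) = $7,160.34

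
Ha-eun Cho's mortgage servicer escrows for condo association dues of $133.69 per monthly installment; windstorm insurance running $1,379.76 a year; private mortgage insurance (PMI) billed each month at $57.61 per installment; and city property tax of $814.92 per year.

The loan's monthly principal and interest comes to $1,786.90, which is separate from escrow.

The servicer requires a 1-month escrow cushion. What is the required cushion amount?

Condo association dues — $133.69 × 12 = $1,604.28/yr
Windstorm insurance — $1,379.76/yr
Private mortgage insurance (PMI) — $57.61 × 12 = $691.32/yr
City property tax — $814.92/yr
Combined annual = $4,490.28
Per month = $4,490.28 ÷ 12 = $374.19
Required cushion = 1 × $374.19 = $374.19

$374.19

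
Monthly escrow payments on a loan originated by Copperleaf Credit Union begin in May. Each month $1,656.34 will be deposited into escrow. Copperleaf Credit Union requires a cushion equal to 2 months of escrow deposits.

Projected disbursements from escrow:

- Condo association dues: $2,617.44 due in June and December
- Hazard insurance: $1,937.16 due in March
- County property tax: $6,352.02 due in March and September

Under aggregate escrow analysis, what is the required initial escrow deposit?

Cushion = 2 × $1,656.34 = $3,312.68
Trial balance (start $0, +$1,656.34 each month, − disbursements):
  May: +$1,656.34 → $1,656.34
  Jun: +$1,656.34 − $2,617.44 → $695.24
  Jul: +$1,656.34 → $2,351.58
  Aug: +$1,656.34 → $4,007.92
  Sep: +$1,656.34 − $6,352.02 → -$687.76
  Oct: +$1,656.34 → $968.58
  Nov: +$1,656.34 → $2,624.92
  Dec: +$1,656.34 − $2,617.44 → $1,663.82
  Jan: +$1,656.34 → $3,320.16
  Feb: +$1,656.34 → $4,976.50
  Mar: +$1,656.34 − $8,289.18 → -$1,656.34
  Apr: +$1,656.34 → $0.00
Lowest trial balance = -$1,656.34 (Mar)
Initial deposit = cushion − low point = $3,312.68 − (-$1,656.34) = $4,969.02

$4,969.02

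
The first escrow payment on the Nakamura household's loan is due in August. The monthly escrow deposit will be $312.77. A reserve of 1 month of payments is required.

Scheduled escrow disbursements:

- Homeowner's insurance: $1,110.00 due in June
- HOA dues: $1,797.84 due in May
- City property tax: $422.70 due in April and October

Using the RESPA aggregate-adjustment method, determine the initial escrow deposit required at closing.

$625.54

Cushion = 1 × $312.77 = $312.77
Trial balance (start $0, +$312.77 each month, − disbursements):
  Aug: +$312.77 → $312.77
  Sep: +$312.77 → $625.54
  Oct: +$312.77 − $422.70 → $515.61
  Nov: +$312.77 → $828.38
  Dec: +$312.77 → $1,141.15
  Jan: +$312.77 → $1,453.92
  Feb: +$312.77 → $1,766.69
  Mar: +$312.77 → $2,079.46
  Apr: +$312.77 − $422.70 → $1,969.53
  May: +$312.77 − $1,797.84 → $484.46
  Jun: +$312.77 − $1,110.00 → -$312.77
  Jul: +$312.77 → $0.00
Lowest trial balance = -$312.77 (Jun)
Initial deposit = cushion − low point = $312.77 − (-$312.77) = $625.54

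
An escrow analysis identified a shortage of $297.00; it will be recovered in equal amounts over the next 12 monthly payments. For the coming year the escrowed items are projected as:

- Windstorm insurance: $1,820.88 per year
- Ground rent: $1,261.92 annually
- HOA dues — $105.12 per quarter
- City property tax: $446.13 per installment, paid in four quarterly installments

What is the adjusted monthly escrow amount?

$465.40

Windstorm insurance: $1,820.88/yr
Ground rent: $1,261.92/yr
HOA dues: $105.12 × 4 = $420.48/yr
City property tax: $446.13 × 4 = $1,784.52/yr
Combined annual = $1,820.88 + $1,261.92 + $420.48 + $1,784.52 = $5,287.80
Base monthly escrow = $5,287.80 / 12 = $440.65
Shortage spread = $297.00 / 12 = $24.75/mo
New monthly escrow = $440.65 + $24.75 = $465.40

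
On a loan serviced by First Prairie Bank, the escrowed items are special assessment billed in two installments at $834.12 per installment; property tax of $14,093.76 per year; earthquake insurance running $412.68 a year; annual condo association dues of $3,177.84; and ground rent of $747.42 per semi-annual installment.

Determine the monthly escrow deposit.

$1,737.28

Special assessment = $834.12 × 2 = $1,668.24 per year
Property tax = $14,093.76 per year
Earthquake insurance = $412.68 per year
Condo association dues = $3,177.84 per year
Ground rent = $747.42 × 2 = $1,494.84 per year
Yearly total = $1,668.24 + $14,093.76 + $412.68 + $3,177.84 + $1,494.84 = $20,847.36
Per month = $20,847.36 ÷ 12 = $1,737.28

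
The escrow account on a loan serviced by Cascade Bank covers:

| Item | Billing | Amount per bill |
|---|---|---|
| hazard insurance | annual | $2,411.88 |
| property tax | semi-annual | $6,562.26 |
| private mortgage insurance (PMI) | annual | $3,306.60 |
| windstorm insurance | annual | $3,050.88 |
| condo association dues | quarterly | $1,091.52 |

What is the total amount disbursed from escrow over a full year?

$26,259.96

Hazard insurance = $2,411.88 per year
Property tax = $6,562.26 × 2 = $13,124.52 per year
Private mortgage insurance (PMI) = $3,306.60 per year
Windstorm insurance = $3,050.88 per year
Condo association dues = $1,091.52 × 4 = $4,366.08 per year
Annual escrow total = $2,411.88 + $13,124.52 + $3,306.60 + $3,050.88 + $4,366.08 = $26,259.96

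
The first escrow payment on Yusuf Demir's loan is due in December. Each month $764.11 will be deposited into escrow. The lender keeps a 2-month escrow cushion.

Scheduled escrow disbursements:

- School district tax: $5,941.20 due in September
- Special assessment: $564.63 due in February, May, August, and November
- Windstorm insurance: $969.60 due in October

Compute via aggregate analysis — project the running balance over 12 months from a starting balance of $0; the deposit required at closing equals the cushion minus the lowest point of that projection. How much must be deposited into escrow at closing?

$1,727.70

Cushion = 2 × $764.11 = $1,528.22
Trial balance (start $0, +$764.11 each month, − disbursements):
  Dec: +$764.11 → $764.11
  Jan: +$764.11 → $1,528.22
  Feb: +$764.11 − $564.63 → $1,727.70
  Mar: +$764.11 → $2,491.81
  Apr: +$764.11 → $3,255.92
  May: +$764.11 − $564.63 → $3,455.40
  Jun: +$764.11 → $4,219.51
  Jul: +$764.11 → $4,983.62
  Aug: +$764.11 − $564.63 → $5,183.10
  Sep: +$764.11 − $5,941.20 → $6.01
  Oct: +$764.11 − $969.60 → -$199.48
  Nov: +$764.11 − $564.63 → $0.00
Lowest trial balance = -$199.48 (Oct)
Initial deposit = cushion − low point = $1,528.22 − (-$199.48) = $1,727.70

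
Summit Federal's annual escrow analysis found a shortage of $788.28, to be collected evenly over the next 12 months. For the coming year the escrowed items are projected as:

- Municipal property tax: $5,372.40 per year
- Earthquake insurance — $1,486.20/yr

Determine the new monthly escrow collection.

Municipal property tax = $5,372.40 per year
Earthquake insurance = $1,486.20 per year
Annual escrow total = $5,372.40 + $1,486.20 = $6,858.60
Per month = $6,858.60 / 12 = $571.55
Shortage per month = $788.28 ÷ 12 = $65.69
Adjusted monthly = $571.55 + $65.69 = $637.24

$637.24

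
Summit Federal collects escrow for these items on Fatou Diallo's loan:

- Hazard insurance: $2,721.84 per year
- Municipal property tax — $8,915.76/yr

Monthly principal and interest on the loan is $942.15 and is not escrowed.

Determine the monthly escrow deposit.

Hazard insurance: $2,721.84 annually
Municipal property tax: $8,915.76 annually
Total per year = $2,721.84 + $8,915.76 = $11,637.60
Monthly = $11,637.60 ÷ 12 = $969.80

$969.80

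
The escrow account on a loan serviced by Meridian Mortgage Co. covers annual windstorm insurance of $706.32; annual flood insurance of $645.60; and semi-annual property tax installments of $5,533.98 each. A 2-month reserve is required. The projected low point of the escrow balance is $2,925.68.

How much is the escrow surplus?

$855.70

Windstorm insurance — $706.32 annually
Flood insurance — $645.60 annually
Property tax — $5,533.98 × 2 = $11,067.96 annually
Yearly total = $706.32 + $645.60 + $11,067.96 = $12,419.88
Per month = $12,419.88 / 12 = $1,034.99
Required reserve = 2 × $1,034.99 = $2,069.98
Excess over cushion: $2,925.68 − $2,069.98 = $855.70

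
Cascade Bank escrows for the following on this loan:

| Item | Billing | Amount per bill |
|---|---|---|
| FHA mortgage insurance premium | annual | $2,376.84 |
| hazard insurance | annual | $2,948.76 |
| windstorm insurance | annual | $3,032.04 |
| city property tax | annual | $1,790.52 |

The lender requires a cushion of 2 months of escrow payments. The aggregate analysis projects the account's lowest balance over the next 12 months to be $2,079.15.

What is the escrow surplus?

FHA mortgage insurance premium — $2,376.84 per year
Hazard insurance — $2,948.76 per year
Windstorm insurance — $3,032.04 per year
City property tax — $1,790.52 per year
Combined annual = $2,376.84 + $2,948.76 + $3,032.04 + $1,790.52 = $10,148.16
Base monthly escrow = $10,148.16 / 12 = $845.68
Required cushion = 2 × $845.68 = $1,691.36
Excess over cushion: $2,079.15 − $1,691.36 = $387.79

$387.79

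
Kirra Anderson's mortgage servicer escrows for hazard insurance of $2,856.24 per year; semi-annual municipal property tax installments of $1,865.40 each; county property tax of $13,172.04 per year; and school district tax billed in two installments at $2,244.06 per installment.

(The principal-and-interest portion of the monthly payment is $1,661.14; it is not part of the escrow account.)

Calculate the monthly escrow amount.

$2,020.60

Hazard insurance — $2,856.24
Municipal property tax — $1,865.40 × 2 = $3,730.80
County property tax — $13,172.04
School district tax — $2,244.06 × 2 = $4,488.12
Yearly total = $2,856.24 + $3,730.80 + $13,172.04 + $4,488.12 = $24,247.20
Base monthly escrow = $24,247.20 ÷ 12 = $2,020.60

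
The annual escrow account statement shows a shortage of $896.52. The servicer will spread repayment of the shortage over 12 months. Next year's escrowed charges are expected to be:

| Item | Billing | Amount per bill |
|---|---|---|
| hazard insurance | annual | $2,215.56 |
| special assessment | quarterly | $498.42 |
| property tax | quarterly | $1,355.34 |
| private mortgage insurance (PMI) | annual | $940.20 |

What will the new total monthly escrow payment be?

$955.61

Hazard insurance: $2,215.56 annually
Special assessment: $498.42 × 4 = $1,993.68 annually
Property tax: $1,355.34 × 4 = $5,421.36 annually
Private mortgage insurance (PMI): $940.20 annually
Annual escrow total = $10,570.80
Base monthly escrow = $10,570.80 / 12 = $880.90
Monthly shortage recovery: $896.52 ÷ 12 = $74.71
New monthly escrow = $880.90 + $74.71 = $955.61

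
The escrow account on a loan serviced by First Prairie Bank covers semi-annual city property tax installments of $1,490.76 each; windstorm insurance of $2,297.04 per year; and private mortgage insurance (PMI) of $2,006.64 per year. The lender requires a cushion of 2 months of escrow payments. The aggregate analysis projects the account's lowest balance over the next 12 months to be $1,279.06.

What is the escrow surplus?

$64.86

City property tax = $1,490.76 × 2 = $2,981.52
Windstorm insurance = $2,297.04
Private mortgage insurance (PMI) = $2,006.64
Annual escrow total = $7,285.20
Per month = $7,285.20 / 12 = $607.10
Required cushion = 2 × $607.10 = $1,214.20
Surplus = $1,279.06 − $1,214.20 = $64.86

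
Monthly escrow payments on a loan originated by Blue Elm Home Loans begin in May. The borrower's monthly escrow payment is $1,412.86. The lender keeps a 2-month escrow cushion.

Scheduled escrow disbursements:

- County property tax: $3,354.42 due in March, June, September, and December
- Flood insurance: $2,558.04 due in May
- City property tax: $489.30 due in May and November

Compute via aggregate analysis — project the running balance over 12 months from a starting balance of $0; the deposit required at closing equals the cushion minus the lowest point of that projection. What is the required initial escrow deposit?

$6,401.76

Cushion = 2 × $1,412.86 = $2,825.72
Trial balance (start $0, +$1,412.86 each month, − disbursements):
  May: +$1,412.86 − $3,047.34 → -$1,634.48
  Jun: +$1,412.86 − $3,354.42 → -$3,576.04
  Jul: +$1,412.86 → -$2,163.18
  Aug: +$1,412.86 → -$750.32
  Sep: +$1,412.86 − $3,354.42 → -$2,691.88
  Oct: +$1,412.86 → -$1,279.02
  Nov: +$1,412.86 − $489.30 → -$355.46
  Dec: +$1,412.86 − $3,354.42 → -$2,297.02
  Jan: +$1,412.86 → -$884.16
  Feb: +$1,412.86 → $528.70
  Mar: +$1,412.86 − $3,354.42 → -$1,412.86
  Apr: +$1,412.86 → $0.00
Lowest trial balance = -$3,576.04 (Jun)
Initial deposit = cushion − low point = $2,825.72 − (-$3,576.04) = $6,401.76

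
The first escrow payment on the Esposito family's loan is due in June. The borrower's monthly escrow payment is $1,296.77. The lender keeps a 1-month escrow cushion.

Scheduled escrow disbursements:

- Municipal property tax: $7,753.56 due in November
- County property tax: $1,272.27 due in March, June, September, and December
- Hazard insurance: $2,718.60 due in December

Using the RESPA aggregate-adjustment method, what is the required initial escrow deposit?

Cushion = 1 × $1,296.77 = $1,296.77
Trial balance (start $0, +$1,296.77 each month, − disbursements):
  Jun: +$1,296.77 − $1,272.27 → $24.50
  Jul: +$1,296.77 → $1,321.27
  Aug: +$1,296.77 → $2,618.04
  Sep: +$1,296.77 − $1,272.27 → $2,642.54
  Oct: +$1,296.77 → $3,939.31
  Nov: +$1,296.77 − $7,753.56 → -$2,517.48
  Dec: +$1,296.77 − $3,990.87 → -$5,211.58
  Jan: +$1,296.77 → -$3,914.81
  Feb: +$1,296.77 → -$2,618.04
  Mar: +$1,296.77 − $1,272.27 → -$2,593.54
  Apr: +$1,296.77 → -$1,296.77
  May: +$1,296.77 → $0.00
Lowest trial balance = -$5,211.58 (Dec)
Initial deposit = cushion − low point = $1,296.77 − (-$5,211.58) = $6,508.35

$6,508.35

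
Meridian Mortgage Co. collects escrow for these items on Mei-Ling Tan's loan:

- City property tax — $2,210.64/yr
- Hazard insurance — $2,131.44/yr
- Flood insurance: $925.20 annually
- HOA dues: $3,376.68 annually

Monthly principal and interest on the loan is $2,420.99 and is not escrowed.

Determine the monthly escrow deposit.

City property tax: $2,210.64/yr
Hazard insurance: $2,131.44/yr
Flood insurance: $925.20/yr
HOA dues: $3,376.68/yr
Total per year = $8,643.96
Monthly = $8,643.96 / 12 = $720.33

$720.33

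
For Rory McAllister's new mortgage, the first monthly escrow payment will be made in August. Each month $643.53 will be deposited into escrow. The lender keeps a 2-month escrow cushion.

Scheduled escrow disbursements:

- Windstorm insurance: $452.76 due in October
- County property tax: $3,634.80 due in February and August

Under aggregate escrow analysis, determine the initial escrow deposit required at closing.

$4,504.71

Cushion = 2 × $643.53 = $1,287.06
Trial balance (start $0, +$643.53 each month, − disbursements):
  Aug: +$643.53 − $3,634.80 → -$2,991.27
  Sep: +$643.53 → -$2,347.74
  Oct: +$643.53 − $452.76 → -$2,156.97
  Nov: +$643.53 → -$1,513.44
  Dec: +$643.53 → -$869.91
  Jan: +$643.53 → -$226.38
  Feb: +$643.53 − $3,634.80 → -$3,217.65
  Mar: +$643.53 → -$2,574.12
  Apr: +$643.53 → -$1,930.59
  May: +$643.53 → -$1,287.06
  Jun: +$643.53 → -$643.53
  Jul: +$643.53 → $0.00
Lowest trial balance = -$3,217.65 (Feb)
Initial deposit = cushion − low point = $1,287.06 − (-$3,217.65) = $4,504.71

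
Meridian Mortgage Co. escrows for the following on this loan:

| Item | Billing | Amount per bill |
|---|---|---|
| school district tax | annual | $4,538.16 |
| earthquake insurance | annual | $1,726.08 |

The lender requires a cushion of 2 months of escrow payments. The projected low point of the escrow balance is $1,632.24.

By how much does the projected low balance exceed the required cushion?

$588.20

School district tax — $4,538.16 per year
Earthquake insurance — $1,726.08 per year
Annual escrow total = $4,538.16 + $1,726.08 = $6,264.24
Per month = $6,264.24 ÷ 12 = $522.02
Cushion = 2 × $522.02 = $1,044.04
Excess over cushion: $1,632.24 − $1,044.04 = $588.20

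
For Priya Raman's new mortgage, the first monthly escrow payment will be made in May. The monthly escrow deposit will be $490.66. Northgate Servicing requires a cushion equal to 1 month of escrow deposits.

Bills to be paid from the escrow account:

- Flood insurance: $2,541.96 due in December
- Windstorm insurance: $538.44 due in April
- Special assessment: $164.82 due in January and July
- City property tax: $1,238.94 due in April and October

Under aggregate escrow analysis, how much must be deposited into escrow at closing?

Cushion = 1 × $490.66 = $490.66
Trial balance (start $0, +$490.66 each month, − disbursements):
  May: +$490.66 → $490.66
  Jun: +$490.66 → $981.32
  Jul: +$490.66 − $164.82 → $1,307.16
  Aug: +$490.66 → $1,797.82
  Sep: +$490.66 → $2,288.48
  Oct: +$490.66 − $1,238.94 → $1,540.20
  Nov: +$490.66 → $2,030.86
  Dec: +$490.66 − $2,541.96 → -$20.44
  Jan: +$490.66 − $164.82 → $305.40
  Feb: +$490.66 → $796.06
  Mar: +$490.66 → $1,286.72
  Apr: +$490.66 − $1,777.38 → $0.00
Lowest trial balance = -$20.44 (Dec)
Initial deposit = cushion − low point = $490.66 − (-$20.44) = $511.10

$511.10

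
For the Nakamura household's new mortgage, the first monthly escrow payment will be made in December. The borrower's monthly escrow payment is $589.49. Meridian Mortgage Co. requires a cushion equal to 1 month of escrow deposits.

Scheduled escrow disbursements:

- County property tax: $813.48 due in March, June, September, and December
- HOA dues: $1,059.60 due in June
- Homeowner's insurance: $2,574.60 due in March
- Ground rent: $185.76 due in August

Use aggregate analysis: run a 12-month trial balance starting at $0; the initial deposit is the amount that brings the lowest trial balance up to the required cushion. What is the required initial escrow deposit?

Cushion = 1 × $589.49 = $589.49
Trial balance (start $0, +$589.49 each month, − disbursements):
  Dec: +$589.49 − $813.48 → -$223.99
  Jan: +$589.49 → $365.50
  Feb: +$589.49 → $954.99
  Mar: +$589.49 − $3,388.08 → -$1,843.60
  Apr: +$589.49 → -$1,254.11
  May: +$589.49 → -$664.62
  Jun: +$589.49 − $1,873.08 → -$1,948.21
  Jul: +$589.49 → -$1,358.72
  Aug: +$589.49 − $185.76 → -$954.99
  Sep: +$589.49 − $813.48 → -$1,178.98
  Oct: +$589.49 → -$589.49
  Nov: +$589.49 → $0.00
Lowest trial balance = -$1,948.21 (Jun)
Initial deposit = cushion − low point = $589.49 − (-$1,948.21) = $2,537.70

$2,537.70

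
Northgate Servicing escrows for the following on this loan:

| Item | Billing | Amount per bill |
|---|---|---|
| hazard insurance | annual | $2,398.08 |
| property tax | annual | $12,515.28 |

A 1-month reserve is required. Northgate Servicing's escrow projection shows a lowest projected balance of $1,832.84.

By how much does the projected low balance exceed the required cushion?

Hazard insurance = $2,398.08 annually
Property tax = $12,515.28 annually
Annual escrow total = $2,398.08 + $12,515.28 = $14,913.36
Monthly = $14,913.36 ÷ 12 = $1,242.78
Required cushion = 1 × $1,242.78 = $1,242.78
Excess over cushion: $1,832.84 − $1,242.78 = $590.06

$590.06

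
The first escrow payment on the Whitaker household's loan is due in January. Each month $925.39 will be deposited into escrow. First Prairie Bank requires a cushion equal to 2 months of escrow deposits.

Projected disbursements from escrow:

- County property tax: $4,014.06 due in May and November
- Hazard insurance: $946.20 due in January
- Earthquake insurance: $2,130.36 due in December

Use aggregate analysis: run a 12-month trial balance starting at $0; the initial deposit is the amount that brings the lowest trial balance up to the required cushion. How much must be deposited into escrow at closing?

$2,184.09

Cushion = 2 × $925.39 = $1,850.78
Trial balance (start $0, +$925.39 each month, − disbursements):
  Jan: +$925.39 − $946.20 → -$20.81
  Feb: +$925.39 → $904.58
  Mar: +$925.39 → $1,829.97
  Apr: +$925.39 → $2,755.36
  May: +$925.39 − $4,014.06 → -$333.31
  Jun: +$925.39 → $592.08
  Jul: +$925.39 → $1,517.47
  Aug: +$925.39 → $2,442.86
  Sep: +$925.39 → $3,368.25
  Oct: +$925.39 → $4,293.64
  Nov: +$925.39 − $4,014.06 → $1,204.97
  Dec: +$925.39 − $2,130.36 → $0.00
Lowest trial balance = -$333.31 (May)
Initial deposit = cushion − low point = $1,850.78 − (-$333.31) = $2,184.09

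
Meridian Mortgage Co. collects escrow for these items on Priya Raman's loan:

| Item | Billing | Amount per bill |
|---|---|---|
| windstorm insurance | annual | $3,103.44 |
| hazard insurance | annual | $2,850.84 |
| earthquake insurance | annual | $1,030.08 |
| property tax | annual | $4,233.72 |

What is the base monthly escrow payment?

Windstorm insurance — $3,103.44
Hazard insurance — $2,850.84
Earthquake insurance — $1,030.08
Property tax — $4,233.72
Annual escrow total = $3,103.44 + $2,850.84 + $1,030.08 + $4,233.72 = $11,218.08
Monthly = $11,218.08 / 12 = $934.84

$934.84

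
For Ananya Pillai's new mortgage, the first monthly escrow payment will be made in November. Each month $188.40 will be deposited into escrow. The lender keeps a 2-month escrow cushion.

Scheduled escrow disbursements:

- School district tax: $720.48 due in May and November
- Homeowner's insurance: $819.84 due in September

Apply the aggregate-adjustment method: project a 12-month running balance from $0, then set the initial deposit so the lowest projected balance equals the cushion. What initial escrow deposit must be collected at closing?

$908.88

Cushion = 2 × $188.40 = $376.80
Trial balance (start $0, +$188.40 each month, − disbursements):
  Nov: +$188.40 − $720.48 → -$532.08
  Dec: +$188.40 → -$343.68
  Jan: +$188.40 → -$155.28
  Feb: +$188.40 → $33.12
  Mar: +$188.40 → $221.52
  Apr: +$188.40 → $409.92
  May: +$188.40 − $720.48 → -$122.16
  Jun: +$188.40 → $66.24
  Jul: +$188.40 → $254.64
  Aug: +$188.40 → $443.04
  Sep: +$188.40 − $819.84 → -$188.40
  Oct: +$188.40 → $0.00
Lowest trial balance = -$532.08 (Nov)
Initial deposit = cushion − low point = $376.80 − (-$532.08) = $908.88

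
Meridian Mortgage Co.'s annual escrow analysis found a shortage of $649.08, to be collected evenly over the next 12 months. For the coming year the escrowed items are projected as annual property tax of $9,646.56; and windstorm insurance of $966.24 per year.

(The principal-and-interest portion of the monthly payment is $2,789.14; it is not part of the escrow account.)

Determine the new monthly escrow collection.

Property tax — $9,646.56 annually
Windstorm insurance — $966.24 annually
Yearly total = $9,646.56 + $966.24 = $10,612.80
Base monthly escrow = $10,612.80 ÷ 12 = $884.40
Shortage spread = $649.08 ÷ 12 = $54.09/mo
New monthly escrow = $884.40 + $54.09 = $938.49

$938.49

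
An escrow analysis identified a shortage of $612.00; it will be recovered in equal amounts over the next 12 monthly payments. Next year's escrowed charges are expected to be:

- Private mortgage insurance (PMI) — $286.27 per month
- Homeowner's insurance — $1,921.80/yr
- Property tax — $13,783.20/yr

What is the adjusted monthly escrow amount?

$1,646.02

Private mortgage insurance (PMI) = $286.27 × 12 = $3,435.24 annually
Homeowner's insurance = $1,921.80 annually
Property tax = $13,783.20 annually
Combined annual = $3,435.24 + $1,921.80 + $13,783.20 = $19,140.24
Monthly = $19,140.24 / 12 = $1,595.02
Shortage per month = $612.00 / 12 = $51.00
Adjusted monthly = $1,595.02 + $51.00 = $1,646.02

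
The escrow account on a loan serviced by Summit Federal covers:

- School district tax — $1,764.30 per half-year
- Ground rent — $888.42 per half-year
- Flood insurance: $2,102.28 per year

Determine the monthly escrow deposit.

School district tax: $1,764.30 × 2 = $3,528.60
Ground rent: $888.42 × 2 = $1,776.84
Flood insurance: $2,102.28
Total per year = $3,528.60 + $1,776.84 + $2,102.28 = $7,407.72
Monthly = $7,407.72 / 12 = $617.31

$617.31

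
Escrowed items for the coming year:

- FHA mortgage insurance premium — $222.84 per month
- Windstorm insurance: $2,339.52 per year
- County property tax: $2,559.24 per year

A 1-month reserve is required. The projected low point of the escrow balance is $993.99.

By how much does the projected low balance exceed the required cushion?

FHA mortgage insurance premium: $222.84 × 12 = $2,674.08 per year
Windstorm insurance: $2,339.52 per year
County property tax: $2,559.24 per year
Combined annual = $7,572.84
Monthly escrow = $7,572.84 ÷ 12 = $631.07
Required cushion = 1 × $631.07 = $631.07
Surplus = $993.99 − $631.07 = $362.92

$362.92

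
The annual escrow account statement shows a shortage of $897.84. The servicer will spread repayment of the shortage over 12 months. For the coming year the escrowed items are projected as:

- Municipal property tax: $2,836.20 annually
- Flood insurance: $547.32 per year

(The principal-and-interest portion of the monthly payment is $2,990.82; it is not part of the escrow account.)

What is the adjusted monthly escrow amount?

Municipal property tax: $2,836.20
Flood insurance: $547.32
Annual escrow total = $3,383.52
Monthly escrow = $3,383.52 / 12 = $281.96
Monthly shortage recovery: $897.84 / 12 = $74.82
New monthly escrow = $281.96 + $74.82 = $356.78

$356.78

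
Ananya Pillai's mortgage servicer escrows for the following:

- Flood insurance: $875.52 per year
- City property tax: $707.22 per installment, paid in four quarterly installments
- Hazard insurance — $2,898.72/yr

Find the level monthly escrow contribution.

$550.26

Flood insurance — $875.52/yr
City property tax — $707.22 × 4 = $2,828.88/yr
Hazard insurance — $2,898.72/yr
Yearly total = $875.52 + $2,828.88 + $2,898.72 = $6,603.12
Base monthly escrow = $6,603.12 ÷ 12 = $550.26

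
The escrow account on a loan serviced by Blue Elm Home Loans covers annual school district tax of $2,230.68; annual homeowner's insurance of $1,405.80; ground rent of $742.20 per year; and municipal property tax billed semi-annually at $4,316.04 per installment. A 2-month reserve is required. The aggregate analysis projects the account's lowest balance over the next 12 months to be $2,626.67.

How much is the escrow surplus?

School district tax — $2,230.68 annually
Homeowner's insurance — $1,405.80 annually
Ground rent — $742.20 annually
Municipal property tax — $4,316.04 × 2 = $8,632.08 annually
Yearly total = $2,230.68 + $1,405.80 + $742.20 + $8,632.08 = $13,010.76
Monthly escrow = $13,010.76 / 12 = $1,084.23
Required reserve = 2 × $1,084.23 = $2,168.46
Excess over cushion: $2,626.67 − $2,168.46 = $458.21

$458.21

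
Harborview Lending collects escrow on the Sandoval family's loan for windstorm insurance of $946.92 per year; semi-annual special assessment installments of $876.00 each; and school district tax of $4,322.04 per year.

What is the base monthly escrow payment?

$585.08

Windstorm insurance = $946.92 per year
Special assessment = $876.00 × 2 = $1,752.00 per year
School district tax = $4,322.04 per year
Combined annual = $7,020.96
Monthly = $7,020.96 / 12 = $585.08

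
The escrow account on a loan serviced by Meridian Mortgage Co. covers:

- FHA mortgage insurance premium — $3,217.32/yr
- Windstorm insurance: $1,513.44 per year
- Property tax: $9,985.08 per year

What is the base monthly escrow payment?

$1,226.32

FHA mortgage insurance premium: $3,217.32 per year
Windstorm insurance: $1,513.44 per year
Property tax: $9,985.08 per year
Annual escrow total = $14,715.84
Base monthly escrow = $14,715.84 / 12 = $1,226.32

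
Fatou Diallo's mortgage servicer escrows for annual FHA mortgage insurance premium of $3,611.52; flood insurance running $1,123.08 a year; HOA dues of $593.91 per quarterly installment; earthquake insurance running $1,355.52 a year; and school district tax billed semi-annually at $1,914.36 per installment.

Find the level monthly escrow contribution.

$1,024.54

FHA mortgage insurance premium: $3,611.52/yr
Flood insurance: $1,123.08/yr
HOA dues: $593.91 × 4 = $2,375.64/yr
Earthquake insurance: $1,355.52/yr
School district tax: $1,914.36 × 2 = $3,828.72/yr
Combined annual = $3,611.52 + $1,123.08 + $2,375.64 + $1,355.52 + $3,828.72 = $12,294.48
Per month = $12,294.48 ÷ 12 = $1,024.54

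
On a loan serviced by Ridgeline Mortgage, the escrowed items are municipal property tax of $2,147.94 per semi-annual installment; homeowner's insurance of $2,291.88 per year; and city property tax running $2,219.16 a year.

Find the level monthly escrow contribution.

$733.91

Municipal property tax = $2,147.94 × 2 = $4,295.88/yr
Homeowner's insurance = $2,291.88/yr
City property tax = $2,219.16/yr
Combined annual = $8,806.92
Base monthly escrow = $8,806.92 / 12 = $733.91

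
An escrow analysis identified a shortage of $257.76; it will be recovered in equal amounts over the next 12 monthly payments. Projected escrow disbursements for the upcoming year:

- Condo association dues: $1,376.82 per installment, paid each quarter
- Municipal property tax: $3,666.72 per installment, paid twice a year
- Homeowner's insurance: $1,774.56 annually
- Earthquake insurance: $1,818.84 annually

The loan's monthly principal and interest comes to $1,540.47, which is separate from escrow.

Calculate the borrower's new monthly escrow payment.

Condo association dues — $1,376.82 × 4 = $5,507.28 per year
Municipal property tax — $3,666.72 × 2 = $7,333.44 per year
Homeowner's insurance — $1,774.56 per year
Earthquake insurance — $1,818.84 per year
Total per year = $5,507.28 + $7,333.44 + $1,774.56 + $1,818.84 = $16,434.12
Per month = $16,434.12 ÷ 12 = $1,369.51
Monthly shortage recovery: $257.76 ÷ 12 = $21.48
Adjusted monthly = $1,369.51 + $21.48 = $1,390.99

$1,390.99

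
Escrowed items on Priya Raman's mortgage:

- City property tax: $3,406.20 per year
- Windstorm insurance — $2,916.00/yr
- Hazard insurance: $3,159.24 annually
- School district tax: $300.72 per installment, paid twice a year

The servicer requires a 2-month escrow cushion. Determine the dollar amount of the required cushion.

City property tax: $3,406.20 annually
Windstorm insurance: $2,916.00 annually
Hazard insurance: $3,159.24 annually
School district tax: $300.72 × 2 = $601.44 annually
Annual escrow total = $3,406.20 + $2,916.00 + $3,159.24 + $601.44 = $10,082.88
Per month = $10,082.88 / 12 = $840.24
Required cushion = 2 × $840.24 = $1,680.48

$1,680.48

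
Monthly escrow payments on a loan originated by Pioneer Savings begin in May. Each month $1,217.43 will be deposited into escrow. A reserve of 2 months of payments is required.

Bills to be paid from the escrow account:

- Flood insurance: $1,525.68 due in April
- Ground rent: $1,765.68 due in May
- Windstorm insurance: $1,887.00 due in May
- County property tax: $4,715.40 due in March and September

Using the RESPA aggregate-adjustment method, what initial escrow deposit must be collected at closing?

$4,870.11

Cushion = 2 × $1,217.43 = $2,434.86
Trial balance (start $0, +$1,217.43 each month, − disbursements):
  May: +$1,217.43 − $3,652.68 → -$2,435.25
  Jun: +$1,217.43 → -$1,217.82
  Jul: +$1,217.43 → -$0.39
  Aug: +$1,217.43 → $1,217.04
  Sep: +$1,217.43 − $4,715.40 → -$2,280.93
  Oct: +$1,217.43 → -$1,063.50
  Nov: +$1,217.43 → $153.93
  Dec: +$1,217.43 → $1,371.36
  Jan: +$1,217.43 → $2,588.79
  Feb: +$1,217.43 → $3,806.22
  Mar: +$1,217.43 − $4,715.40 → $308.25
  Apr: +$1,217.43 − $1,525.68 → $0.00
Lowest trial balance = -$2,435.25 (May)
Initial deposit = cushion − low point = $2,434.86 − (-$2,435.25) = $4,870.11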